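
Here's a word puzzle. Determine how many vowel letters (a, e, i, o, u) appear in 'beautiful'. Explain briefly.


Vowels in 'beautiful': e, a, u, i, u = 5 vowels.

5


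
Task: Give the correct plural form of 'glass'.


Apply rule: Add -es (sibilant/fricative ending). 'glass' becomes 'glasses'.

glasses


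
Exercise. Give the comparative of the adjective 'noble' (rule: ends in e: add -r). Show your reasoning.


Apply comparative formation (ends in e: add -r): 'noble' -> 'nobler'.

nobler


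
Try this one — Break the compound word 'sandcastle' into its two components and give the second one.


Split 'sandcastle' into 'sand' + 'castle'. The second part is 'castle'.

castle


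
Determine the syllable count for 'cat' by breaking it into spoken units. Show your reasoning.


Break 'cat' into syllables: cat -> cat = 1 syllable

1 syllable


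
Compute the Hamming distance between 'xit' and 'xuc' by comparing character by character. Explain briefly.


Alignment:
Position 1: 'x' vs 'x' = match
Position 2: 'i' vs 'u' = DIFFER
Position 3: 't' vs 'c' = DIFFER
Total differences: 2

2


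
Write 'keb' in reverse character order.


Reverse 'keb' character by character: 'bek'.

bek


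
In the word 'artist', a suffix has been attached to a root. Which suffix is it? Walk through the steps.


The word 'artist' = 'art' (root) + '-ist' (suffix). The suffix is '-ist'.

ist


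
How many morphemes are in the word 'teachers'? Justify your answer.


Decomposition: teach (root) + -er (suffix) + -s (plural) = 3 morpheme(s)

3 morphemes


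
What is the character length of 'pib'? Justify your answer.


Spell out 'pib' and number each letter: p(1), i(2), b(3). Total: 3 letters.

3


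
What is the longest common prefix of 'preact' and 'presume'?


Compare from the start: 3 characters match: 'pre'. Mismatch at position 4: 'a' vs 's'.

pre


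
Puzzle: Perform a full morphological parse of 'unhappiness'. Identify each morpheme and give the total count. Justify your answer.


Step 1: Identify prefix: 'un' (meaning: not/reverse)
Step 2: Identify root: 'happy'
Step 3: Identify suffix(es): 'ness'
Decomposition: un- (prefix: not/reverse) + happy (root) + -ness (suffix: state of)
Total morphemes: 3

3 morphemes (un- (prefix: not/reverse) + happy (root) + -ness (suffix: state of))


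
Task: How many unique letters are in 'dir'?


Unique letters in 'dir': {d, i, r} = 3 distinct letters.

3


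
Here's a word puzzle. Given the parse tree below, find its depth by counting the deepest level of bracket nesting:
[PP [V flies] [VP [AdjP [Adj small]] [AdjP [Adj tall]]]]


Count bracket nesting levels:
'[' at pos 0: depth = 1
'[' at pos 4: depth = 2
'[' at pos 14: depth = 2
'[' at pos 18: depth = 3
'[' at pos 24: depth = 4
'[' at pos 37: depth = 3
'[' at pos 43: depth = 4
Maximum depth reached: 4

4


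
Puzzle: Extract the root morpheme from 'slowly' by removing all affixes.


Remove suffix '-ly' from 'slowly' to get root 'slow'.

slow


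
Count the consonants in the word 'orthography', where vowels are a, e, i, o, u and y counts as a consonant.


Consonants in 'orthography': r, t, h, g, r, p, h, y = 8 consonants.

8


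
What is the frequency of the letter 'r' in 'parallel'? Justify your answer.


Letter 'r' in 'parallel': found at position(s) 3 = 1 occurrence(s).

1


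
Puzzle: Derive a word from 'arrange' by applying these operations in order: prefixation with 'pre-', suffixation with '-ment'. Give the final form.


Step 1: Add prefix 'pre-' to 'arrange' = 'prearrange'
Step 2: Add suffix '-ment' to 'prearrange' = 'prearrangement'

prearrangement


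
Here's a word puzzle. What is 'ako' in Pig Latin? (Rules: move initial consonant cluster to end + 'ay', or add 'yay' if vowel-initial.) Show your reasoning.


'ako' starts with a vowel, so add 'yay': 'akoyay'.

akoyay


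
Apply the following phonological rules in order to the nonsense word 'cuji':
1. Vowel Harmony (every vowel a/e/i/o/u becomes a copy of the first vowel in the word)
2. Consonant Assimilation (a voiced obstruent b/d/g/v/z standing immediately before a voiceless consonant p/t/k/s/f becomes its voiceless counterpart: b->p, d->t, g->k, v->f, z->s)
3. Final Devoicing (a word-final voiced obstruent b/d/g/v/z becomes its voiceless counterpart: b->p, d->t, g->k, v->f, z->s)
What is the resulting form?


Starting form: 'cuji'
Rule 1: Vowel Harmony: all vowels become 'u' (matching first vowel). 'cuji' -> 'cuju'
Rule 2: Consonant Assimilation: no voiced obstruent (b/d/g/v/z) stands immediately before a voiceless consonant (p/t/k/s/f). No change.
Rule 3: Final Devoicing: the word ends in the vowel 'u', not a consonant. No change.
Final form: 'cuju'

cuju


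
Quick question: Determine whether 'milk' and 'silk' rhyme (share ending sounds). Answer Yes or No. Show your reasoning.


Rime (stressed vowel + following sounds) of 'milk': -ilk = /ɪlk/
Rime of 'silk': -ilk = /ɪlk/
/ɪlk/ and /ɪlk/ are the same ending sound, so the words rhyme.

Yes


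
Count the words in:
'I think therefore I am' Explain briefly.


Split into words: I | think | therefore | I | am = 5 words.

5


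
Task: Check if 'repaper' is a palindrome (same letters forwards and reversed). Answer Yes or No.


Forward: 'repaper'
Reversed: 'repaper'
They are identical.

Yes


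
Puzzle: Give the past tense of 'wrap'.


Apply rule: Double final consonant and add -ed. 'wrap' becomes 'wrapped'.

wrapped


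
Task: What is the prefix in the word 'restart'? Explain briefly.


The word 'restart' = 're' (prefix) + 'start' (root). The prefix is 're'.

re


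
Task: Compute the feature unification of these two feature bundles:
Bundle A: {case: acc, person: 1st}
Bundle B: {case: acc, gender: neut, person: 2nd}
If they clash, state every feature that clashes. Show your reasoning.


Compare features:
case: A=acc vs B=acc -> unified: acc
gender: A=_ vs B=neut -> unified: neut
person: A=1st vs B=2nd -> CLASH
Clash detected on feature 'person' (1st vs 2nd); unification fails.

CLASH on 'person' (1st vs 2nd)


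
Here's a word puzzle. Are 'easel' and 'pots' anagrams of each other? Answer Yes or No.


Sorted letters of 'easel': 'aeels'
Sorted letters of 'pots': 'opst'
They do not match.

No


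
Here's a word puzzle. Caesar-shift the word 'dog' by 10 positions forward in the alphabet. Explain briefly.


Shift each letter by 10: d -> n, o -> y, g -> q. Result: 'nyq'.

nyq


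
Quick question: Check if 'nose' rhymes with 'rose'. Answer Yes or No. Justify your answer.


Rime (stressed vowel + following sounds) of 'nose': -ose = /oʊz/
Rime of 'rose': -ose = /oʊz/
/oʊz/ and /oʊz/ are the same ending sound, so the words rhyme.

Yes


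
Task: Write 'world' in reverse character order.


Reverse 'world' character by character: 'dlrow'.

dlrow


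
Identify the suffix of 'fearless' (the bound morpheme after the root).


The word 'fearless' = 'fear' (root) + '-less' (suffix). The suffix is '-less'.

less


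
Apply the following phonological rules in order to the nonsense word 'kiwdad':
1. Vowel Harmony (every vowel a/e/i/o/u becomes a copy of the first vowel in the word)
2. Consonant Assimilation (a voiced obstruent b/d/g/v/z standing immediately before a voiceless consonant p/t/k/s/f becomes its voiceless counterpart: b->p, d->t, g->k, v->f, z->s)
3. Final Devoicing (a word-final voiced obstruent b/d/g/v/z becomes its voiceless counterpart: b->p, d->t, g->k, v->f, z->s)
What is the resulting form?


Starting form: 'kiwdad'
Rule 1: Vowel Harmony: all vowels become 'i' (matching first vowel). 'kiwdad' -> 'kiwdid'
Rule 2: Consonant Assimilation: no voiced obstruent (b/d/g/v/z) stands immediately before a voiceless consonant (p/t/k/s/f). No change.
Rule 3: Final Devoicing: word-final voiced obstruent 'd' becomes voiceless 't'. 'kiwdid' -> 'kiwdit'
Final form: 'kiwdit'

kiwdit


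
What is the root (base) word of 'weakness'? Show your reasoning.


Remove suffix '-ness' from 'weakness' to get root 'weak'.

weak


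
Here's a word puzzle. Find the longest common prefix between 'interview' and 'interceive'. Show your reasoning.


Compare from the start: 5 characters match: 'inter'. Mismatch at position 6: 'v' vs 'c'.

inter


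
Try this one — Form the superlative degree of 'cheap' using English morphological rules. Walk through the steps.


Apply superlative formation (add -est): 'cheap' -> 'cheapest'.

cheapest


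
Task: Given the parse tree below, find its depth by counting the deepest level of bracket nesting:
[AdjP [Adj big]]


Count bracket nesting levels:
'[' at pos 0: depth = 1
'[' at pos 6: depth = 2
Maximum depth reached: 2

2


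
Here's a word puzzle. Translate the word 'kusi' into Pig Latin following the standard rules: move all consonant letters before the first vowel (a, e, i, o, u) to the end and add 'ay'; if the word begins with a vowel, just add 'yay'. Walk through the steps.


'kusi': move consonant cluster 'k' to end and add 'ay': 'usikay'.

usikay


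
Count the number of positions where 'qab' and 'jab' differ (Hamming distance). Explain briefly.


Alignment:
Position 1: 'q' vs 'j' = DIFFER
Position 2: 'a' vs 'a' = match
Position 3: 'b' vs 'b' = match
Total differences: 1

1


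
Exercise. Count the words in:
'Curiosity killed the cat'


Split into words: Curiosity | killed | the | cat = 4 words.

4


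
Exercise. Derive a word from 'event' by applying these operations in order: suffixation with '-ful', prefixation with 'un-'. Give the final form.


Step 1: Add suffix '-ful' to 'event' = 'eventful'
Step 2: Add prefix 'un-' to 'eventful' = 'uneventful'

uneventful


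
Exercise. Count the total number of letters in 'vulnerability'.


Spell out 'vulnerability' and number each letter: v(1), u(2), l(3), n(4), e(5), r(6), a(7), b(8), i(9), l(10), i(11), t(12), y(13). Total: 13 letters.

13


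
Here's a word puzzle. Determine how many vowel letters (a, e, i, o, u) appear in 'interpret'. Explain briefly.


Vowels in 'interpret': i, e, e = 3 vowels.

3


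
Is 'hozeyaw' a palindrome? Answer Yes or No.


Forward: 'hozeyaw'
Reversed: 'wayezoh'
They differ.

No


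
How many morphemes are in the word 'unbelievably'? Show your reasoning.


Decomposition: un- (prefix) + believe (root) + -able (suffix) + -ly (suffix) = 4 morpheme(s)

4 morphemes


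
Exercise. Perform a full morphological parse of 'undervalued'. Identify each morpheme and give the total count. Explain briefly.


Step 1: Identify prefix: 'under' (meaning: beneath/insufficient)
Step 2: Identify root: 'value'
Step 3: Identify suffix(es): 'ed'
Decomposition: under- (prefix: beneath/insufficient) + value (root) + -ed (suffix: past)
Total morphemes: 3

3 morphemes (under- (prefix: beneath/insufficient) + value (root) + -ed (suffix: past))


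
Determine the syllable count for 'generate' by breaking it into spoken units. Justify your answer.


Break 'generate' into syllables: gen-er-ate -> gen | er | ate = 3 syllables

3 syllables


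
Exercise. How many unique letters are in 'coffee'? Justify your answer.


Unique letters in 'coffee': {c, e, f, o} = 4 distinct letters.

4


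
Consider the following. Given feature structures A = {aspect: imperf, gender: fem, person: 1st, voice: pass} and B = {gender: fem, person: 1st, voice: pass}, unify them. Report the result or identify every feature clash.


Compare features:
aspect: A=imperf vs B=_ -> unified: imperf
gender: A=fem vs B=fem -> unified: fem
person: A=1st vs B=1st -> unified: 1st
voice: A=pass vs B=pass -> unified: pass
No clashes found.

Unified: {aspect: imperf, gender: fem, person: 1st, voice: pass}


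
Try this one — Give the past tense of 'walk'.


Apply rule: Add -ed. 'walk' becomes 'walked'.

walked


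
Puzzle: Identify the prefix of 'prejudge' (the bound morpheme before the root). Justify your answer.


The word 'prejudge' = 'pre' (prefix) + 'judge' (root). The prefix is 'pre'.

pre


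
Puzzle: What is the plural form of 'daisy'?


Apply rule: Change -y to -ies (consonant + y). 'daisy' becomes 'daisies'.

daisies


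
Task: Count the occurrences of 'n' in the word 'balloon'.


Letter 'n' in 'balloon': found at position(s) 7 = 1 occurrence(s).

1


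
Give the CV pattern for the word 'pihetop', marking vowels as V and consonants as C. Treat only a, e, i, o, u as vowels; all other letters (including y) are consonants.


Letter mapping: p = C, i = V, h = C, e = V, t = C, o = V, p = C.

CVCVCVC


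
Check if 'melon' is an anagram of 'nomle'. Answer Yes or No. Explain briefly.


Sorted letters of 'melon': 'elmno'
Sorted letters of 'nomle': 'elmno'
They match.

Yes


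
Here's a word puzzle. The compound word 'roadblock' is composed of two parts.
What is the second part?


Split 'roadblock' into 'road' + 'block'. The second part is 'block'.

block


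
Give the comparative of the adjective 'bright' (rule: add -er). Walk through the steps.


Apply comparative formation (add -er): 'bright' -> 'brighter'.

brighter


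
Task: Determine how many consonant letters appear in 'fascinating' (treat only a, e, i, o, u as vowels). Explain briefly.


Consonants in 'fascinating': f, s, c, n, t, n, g = 7 consonants.

7


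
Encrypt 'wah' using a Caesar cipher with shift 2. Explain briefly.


Shift each letter by 2: w -> y, a -> c, h -> j. Result: 'ycj'.

ycj


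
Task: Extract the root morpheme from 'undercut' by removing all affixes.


Remove prefix 'under' from 'undercut' to get root 'cut'.

cut


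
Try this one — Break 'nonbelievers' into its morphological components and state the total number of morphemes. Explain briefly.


Step 1: Identify prefix: 'non' (meaning: not)
Step 2: Identify root: 'believe'
Step 3: Identify suffix(es): 'er, s'
Decomposition: non- (prefix: not) + believe (root) + -er (suffix: one who) + -s (plural)
Total morphemes: 4

4 morphemes (non- (prefix: not) + believe (root) + -er (suffix: one who) + -s (plural))


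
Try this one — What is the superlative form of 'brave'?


Apply superlative formation (ends in e: add -st): 'brave' -> 'bravest'.

bravest


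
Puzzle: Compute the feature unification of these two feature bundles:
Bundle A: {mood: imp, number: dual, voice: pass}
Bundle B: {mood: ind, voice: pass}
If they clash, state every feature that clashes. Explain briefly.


Compare features:
mood: A=imp vs B=ind -> CLASH
number: A=dual vs B=_ -> unified: dual
voice: A=pass vs B=pass -> unified: pass
Clash detected on feature 'mood' (imp vs ind); unification fails.

CLASH on 'mood' (imp vs ind)


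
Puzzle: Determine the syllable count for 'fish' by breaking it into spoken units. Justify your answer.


Break 'fish' into syllables: fish -> fish = 1 syllable

1 syllable


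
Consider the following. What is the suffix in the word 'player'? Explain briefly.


The word 'player' = 'play' (root) + '-er' (suffix). The suffix is '-er'.

er


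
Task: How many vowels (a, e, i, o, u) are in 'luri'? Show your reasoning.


Vowels in 'luri': u, i = 2 vowels.

2


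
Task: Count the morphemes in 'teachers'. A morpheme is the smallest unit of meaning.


Decomposition: teach (root) + -er (suffix) + -s (plural) = 3 morpheme(s)

3 morphemes


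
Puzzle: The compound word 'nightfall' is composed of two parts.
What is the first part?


Split 'nightfall' into 'night' + 'fall'. The first part is 'night'.

night


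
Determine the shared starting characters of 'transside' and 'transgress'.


Compare from the start: 5 characters match: 'trans'. Mismatch at position 6: 's' vs 'g'.

trans


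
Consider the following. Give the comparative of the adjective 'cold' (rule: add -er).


Apply comparative formation (add -er): 'cold' -> 'colder'.

colder


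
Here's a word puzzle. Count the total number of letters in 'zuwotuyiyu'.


Spell out 'zuwotuyiyu' and number each letter: z(1), u(2), w(3), o(4), t(5), u(6), y(7), i(8), y(9), u(10). Total: 10 letters.

10


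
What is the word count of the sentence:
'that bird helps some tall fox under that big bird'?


Split into words: that | bird | helps | some | tall | fox | under | that | big | bird = 10 words.

10


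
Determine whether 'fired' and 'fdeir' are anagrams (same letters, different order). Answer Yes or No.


Sorted letters of 'fired': 'defir'
Sorted letters of 'fdeir': 'defir'
They match.

Yes


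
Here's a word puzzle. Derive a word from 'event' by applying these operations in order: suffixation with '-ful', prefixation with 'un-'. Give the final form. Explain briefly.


Step 1: Add suffix '-ful' to 'event' = 'eventful'
Step 2: Add prefix 'un-' to 'eventful' = 'uneventful'

uneventful


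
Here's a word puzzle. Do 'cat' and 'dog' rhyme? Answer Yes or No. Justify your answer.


Rime (stressed vowel + following sounds) of 'cat': -at = /æt/
Rime of 'dog': -og = /ɒg/
/æt/ and /ɒg/ are different ending sounds, so the words do not rhyme.

No


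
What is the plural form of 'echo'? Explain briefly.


Apply rule: Add -es (consonant + o). 'echo' becomes 'echoes'.

echoes


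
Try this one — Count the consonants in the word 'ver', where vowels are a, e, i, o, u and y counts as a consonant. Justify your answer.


Consonants in 'ver': v, r = 2 consonants.

2


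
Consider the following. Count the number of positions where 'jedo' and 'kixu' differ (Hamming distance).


Alignment:
Position 1: 'j' vs 'k' = DIFFER
Position 2: 'e' vs 'i' = DIFFER
Position 3: 'd' vs 'x' = DIFFER
Position 4: 'o' vs 'u' = DIFFER
Total differences: 4

4


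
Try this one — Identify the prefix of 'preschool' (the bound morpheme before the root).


The word 'preschool' = 'pre' (prefix) + 'school' (root). The prefix is 'pre'.

pre


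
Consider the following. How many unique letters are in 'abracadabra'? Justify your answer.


Unique letters in 'abracadabra': {a, b, c, d, r} = 5 distinct letters.

5


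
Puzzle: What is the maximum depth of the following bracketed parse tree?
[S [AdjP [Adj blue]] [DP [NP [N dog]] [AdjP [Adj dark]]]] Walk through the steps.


Count bracket nesting levels:
'[' at pos 0: depth = 1
'[' at pos 3: depth = 2
'[' at pos 9: depth = 3
'[' at pos 21: depth = 2
'[' at pos 25: depth = 3
'[' at pos 29: depth = 4
'[' at pos 38: depth = 3
'[' at pos 44: depth = 4
Maximum depth reached: 4

4


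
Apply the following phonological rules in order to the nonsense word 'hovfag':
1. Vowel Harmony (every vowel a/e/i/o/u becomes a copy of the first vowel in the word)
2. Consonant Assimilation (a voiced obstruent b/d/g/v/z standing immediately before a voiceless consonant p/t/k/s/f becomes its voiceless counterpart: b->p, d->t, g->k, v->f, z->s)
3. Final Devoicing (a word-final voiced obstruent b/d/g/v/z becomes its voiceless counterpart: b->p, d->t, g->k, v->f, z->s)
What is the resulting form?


Starting form: 'hovfag'
Rule 1: Vowel Harmony: all vowels become 'o' (matching first vowel). 'hovfag' -> 'hovfog'
Rule 2: Consonant Assimilation: voiced obstruent before voiceless consonant becomes voiceless ('vf' -> 'ff'). 'hovfog' -> 'hoffog'
Rule 3: Final Devoicing: word-final voiced obstruent 'g' becomes voiceless 'k'. 'hoffog' -> 'hoffok'
Final form: 'hoffok'

hoffok


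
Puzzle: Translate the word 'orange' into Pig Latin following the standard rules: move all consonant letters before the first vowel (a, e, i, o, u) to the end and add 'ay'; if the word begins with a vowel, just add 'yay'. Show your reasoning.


'orange' starts with a vowel, so add 'yay': 'orangeyay'.

orangeyay


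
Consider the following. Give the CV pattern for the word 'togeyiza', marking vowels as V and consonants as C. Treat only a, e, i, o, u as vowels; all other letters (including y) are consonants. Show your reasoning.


Letter mapping: t = C, o = V, g = C, e = V, y = C, i = V, z = C, a = V.

CVCVCVCV


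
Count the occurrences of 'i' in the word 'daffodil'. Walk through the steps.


Letter 'i' in 'daffodil': found at position(s) 7 = 1 occurrence(s).

1


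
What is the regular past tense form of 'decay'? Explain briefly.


Apply rule: Add -ed. 'decay' becomes 'decayed'.

decayed


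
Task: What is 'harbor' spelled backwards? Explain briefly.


Reverse 'harbor' character by character: 'robrah'.

robrah


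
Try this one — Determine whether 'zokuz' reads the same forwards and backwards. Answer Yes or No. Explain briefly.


Forward: 'zokuz'
Reversed: 'zukoz'
They differ.

No


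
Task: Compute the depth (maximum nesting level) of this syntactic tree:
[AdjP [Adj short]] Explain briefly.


Count bracket nesting levels:
'[' at pos 0: depth = 1
'[' at pos 6: depth = 2
Maximum depth reached: 2

2


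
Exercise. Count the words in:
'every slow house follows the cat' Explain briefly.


Split into words: every | slow | house | follows | the | cat = 6 words.

6


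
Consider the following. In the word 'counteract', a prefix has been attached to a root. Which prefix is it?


The word 'counteract' = 'counter' (prefix) + 'act' (root). The prefix is 'counter'.

counter


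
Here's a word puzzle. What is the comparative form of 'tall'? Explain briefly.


Apply comparative formation (add -er): 'tall' -> 'taller'.

taller


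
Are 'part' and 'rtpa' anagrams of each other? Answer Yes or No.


Sorted letters of 'part': 'aprt'
Sorted letters of 'rtpa': 'aprt'
They match.

Yes


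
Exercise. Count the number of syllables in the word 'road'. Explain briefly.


Break 'road' into syllables: road -> road = 1 syllable

1 syllable


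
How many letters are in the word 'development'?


Spell out 'development' and number each letter: d(1), e(2), v(3), e(4), l(5), o(6), p(7), m(8), e(9), n(10), t(11). Total: 11 letters.

11


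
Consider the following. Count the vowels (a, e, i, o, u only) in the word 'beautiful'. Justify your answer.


Vowels in 'beautiful': e, a, u, i, u = 5 vowels.

5


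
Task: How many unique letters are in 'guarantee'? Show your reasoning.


Unique letters in 'guarantee': {a, e, g, n, r, t, u} = 7 distinct letters.

7


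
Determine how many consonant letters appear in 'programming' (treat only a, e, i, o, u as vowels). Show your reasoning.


Consonants in 'programming': p, r, g, r, m, m, n, g = 8 consonants.

8


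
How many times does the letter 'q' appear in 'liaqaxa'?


Letter 'q' in 'liaqaxa': found at position(s) 4 = 1 occurrence(s).

1


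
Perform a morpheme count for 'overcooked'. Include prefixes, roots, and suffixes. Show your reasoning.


Decomposition: over- (prefix) + cook (root) + -ed (suffix) = 3 morpheme(s)

3 morphemes


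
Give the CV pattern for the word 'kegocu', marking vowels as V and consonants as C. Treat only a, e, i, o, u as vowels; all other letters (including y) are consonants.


Letter mapping: k = C, e = V, g = C, o = V, c = C, u = V.

CVCVCV


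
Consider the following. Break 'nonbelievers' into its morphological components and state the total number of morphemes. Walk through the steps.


Step 1: Identify prefix: 'non' (meaning: not)
Step 2: Identify root: 'believe'
Step 3: Identify suffix(es): 'er, s'
Decomposition: non- (prefix: not) + believe (root) + -er (suffix: one who) + -s (plural)
Total morphemes: 4

4 morphemes (non- (prefix: not) + believe (root) + -er (suffix: one who) + -s (plural))


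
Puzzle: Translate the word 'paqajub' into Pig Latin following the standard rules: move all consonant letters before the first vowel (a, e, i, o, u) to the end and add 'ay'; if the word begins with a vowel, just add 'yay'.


'paqajub': move consonant cluster 'p' to end and add 'ay': 'aqajubpay'.

aqajubpay


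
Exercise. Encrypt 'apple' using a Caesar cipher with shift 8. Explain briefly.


Shift each letter by 8: a -> i, p -> x, p -> x, l -> t, e -> m. Result: 'ixxtm'.

ixxtm


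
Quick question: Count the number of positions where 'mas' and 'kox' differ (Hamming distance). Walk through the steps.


Alignment:
Position 1: 'm' vs 'k' = DIFFER
Position 2: 'a' vs 'o' = DIFFER
Position 3: 's' vs 'x' = DIFFER
Total differences: 3

3


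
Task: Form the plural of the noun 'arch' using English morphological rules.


Apply rule: Add -es (sibilant/fricative ending). 'arch' becomes 'arches'.

arches


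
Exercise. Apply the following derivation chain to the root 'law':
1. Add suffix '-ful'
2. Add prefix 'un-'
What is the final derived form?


Step 1: Add suffix '-ful' to 'law' = 'lawful'
Step 2: Add prefix 'un-' to 'lawful' = 'unlawful'

unlawful


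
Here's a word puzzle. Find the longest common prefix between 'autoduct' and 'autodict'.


Compare from the start: 5 characters match: 'autod'. Mismatch at position 6: 'u' vs 'i'.

autod


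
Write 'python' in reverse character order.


Reverse 'python' character by character: 'nohtyp'.

nohtyp


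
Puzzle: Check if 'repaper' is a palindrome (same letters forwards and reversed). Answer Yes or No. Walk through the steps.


Forward: 'repaper'
Reversed: 'repaper'
They are identical.

Yes


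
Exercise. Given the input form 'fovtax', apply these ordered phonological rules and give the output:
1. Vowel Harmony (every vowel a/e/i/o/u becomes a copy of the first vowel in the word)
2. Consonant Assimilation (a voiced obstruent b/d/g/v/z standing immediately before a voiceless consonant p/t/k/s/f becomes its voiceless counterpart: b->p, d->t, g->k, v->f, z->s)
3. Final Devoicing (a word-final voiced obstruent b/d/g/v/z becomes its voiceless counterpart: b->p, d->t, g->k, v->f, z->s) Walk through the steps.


Starting form: 'fovtax'
Rule 1: Vowel Harmony: all vowels become 'o' (matching first vowel). 'fovtax' -> 'fovtox'
Rule 2: Consonant Assimilation: voiced obstruent before voiceless consonant becomes voiceless ('vt' -> 'ft'). 'fovtox' -> 'foftox'
Rule 3: Final Devoicing: final consonant 'x' is not one of the voiced obstruents b/d/g/v/z. No change.
Final form: 'foftox'

foftox


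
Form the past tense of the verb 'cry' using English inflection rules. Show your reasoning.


Apply rule: Change -y to -ied. 'cry' becomes 'cried'.

cried


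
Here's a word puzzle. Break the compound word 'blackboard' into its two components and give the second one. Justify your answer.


Split 'blackboard' into 'black' + 'board'. The second part is 'board'.

board


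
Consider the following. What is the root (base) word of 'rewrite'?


Remove prefix 're' from 'rewrite' to get root 'write'.

write


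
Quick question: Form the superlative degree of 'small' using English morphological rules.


Apply superlative formation (add -est): 'small' -> 'smallest'.

smallest


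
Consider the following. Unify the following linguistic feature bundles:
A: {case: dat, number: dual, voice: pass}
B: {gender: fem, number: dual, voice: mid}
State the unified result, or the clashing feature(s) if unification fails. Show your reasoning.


Compare features:
case: A=dat vs B=_ -> unified: dat
gender: A=_ vs B=fem -> unified: fem
number: A=dual vs B=dual -> unified: dual
voice: A=pass vs B=mid -> CLASH
Clash detected on feature 'voice' (pass vs mid); unification fails.

CLASH on 'voice' (pass vs mid)


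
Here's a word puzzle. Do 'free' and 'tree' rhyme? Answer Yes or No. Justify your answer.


Rime (stressed vowel + following sounds) of 'free': -ee = /iː/
Rime of 'tree': -ee = /iː/
/iː/ and /iː/ are the same ending sound, so the words rhyme.

Yes


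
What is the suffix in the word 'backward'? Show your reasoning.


The word 'backward' = 'back' (root) + '-ward' (suffix). The suffix is '-ward'.

ward


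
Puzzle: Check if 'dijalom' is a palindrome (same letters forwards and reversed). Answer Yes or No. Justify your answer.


Forward: 'dijalom'
Reversed: 'molajid'
They differ.

No


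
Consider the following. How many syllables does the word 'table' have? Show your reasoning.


Break 'table' into syllables: ta-ble -> ta | ble = 2 syllables

2 syllables


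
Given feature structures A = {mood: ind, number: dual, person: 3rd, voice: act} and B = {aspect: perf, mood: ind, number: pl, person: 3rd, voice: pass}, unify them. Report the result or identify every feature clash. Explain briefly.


Compare features:
aspect: A=_ vs B=perf -> unified: perf
mood: A=ind vs B=ind -> unified: ind
number: A=dual vs B=pl -> CLASH
person: A=3rd vs B=3rd -> unified: 3rd
voice: A=act vs B=pass -> CLASH
Clashes detected on features 'number' (dual vs pl) and 'voice' (act vs pass); unification fails.

CLASH on 'number' (dual vs pl) and 'voice' (act vs pass)


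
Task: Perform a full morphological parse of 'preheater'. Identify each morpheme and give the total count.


Step 1: Identify prefix: 'pre' (meaning: before)
Step 2: Identify root: 'heat'
Step 3: Identify suffix(es): 'er'
Decomposition: pre- (prefix: before) + heat (root) + -er (suffix: one who)
Total morphemes: 3

3 morphemes (pre- (prefix: before) + heat (root) + -er (suffix: one who))


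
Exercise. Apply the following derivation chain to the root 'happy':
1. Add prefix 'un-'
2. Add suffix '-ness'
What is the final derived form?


Step 1: Add prefix 'un-' to 'happy' = 'unhappy'
Step 2: Add suffix '-ness' to 'unhappy' = 'unhappiness'

unhappiness


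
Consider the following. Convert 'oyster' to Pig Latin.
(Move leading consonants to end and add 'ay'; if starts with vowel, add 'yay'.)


'oyster' starts with a vowel, so add 'yay': 'oysteryay'.

oysteryay


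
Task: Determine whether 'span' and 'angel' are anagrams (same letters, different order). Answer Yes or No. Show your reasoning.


Sorted letters of 'span': 'anps'
Sorted letters of 'angel': 'aegln'
They do not match.

No


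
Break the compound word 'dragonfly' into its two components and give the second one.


Split 'dragonfly' into 'dragon' + 'fly'. The second part is 'fly'.

fly


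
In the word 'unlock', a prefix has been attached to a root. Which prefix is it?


The word 'unlock' = 'un' (prefix) + 'lock' (root). The prefix is 'un'.

un


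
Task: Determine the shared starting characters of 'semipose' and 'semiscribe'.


Compare from the start: 4 characters match: 'semi'. Mismatch at position 5: 'p' vs 's'.

semi


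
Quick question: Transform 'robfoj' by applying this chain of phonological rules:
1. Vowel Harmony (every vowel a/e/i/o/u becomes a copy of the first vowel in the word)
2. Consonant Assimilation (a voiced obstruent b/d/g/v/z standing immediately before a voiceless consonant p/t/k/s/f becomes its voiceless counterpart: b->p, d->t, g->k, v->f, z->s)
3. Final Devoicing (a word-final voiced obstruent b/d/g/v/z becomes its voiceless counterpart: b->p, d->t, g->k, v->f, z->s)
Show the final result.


Starting form: 'robfoj'
Rule 1: Vowel Harmony: all vowels already match. No change.
Rule 2: Consonant Assimilation: voiced obstruent before voiceless consonant becomes voiceless ('bf' -> 'pf'). 'robfoj' -> 'ropfoj'
Rule 3: Final Devoicing: final consonant 'j' is not one of the voiced obstruents b/d/g/v/z. No change.
Final form: 'ropfoj'

ropfoj


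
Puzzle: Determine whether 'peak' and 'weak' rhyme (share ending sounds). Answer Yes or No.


Rime (stressed vowel + following sounds) of 'peak': -eak = /iːk/
Rime of 'weak': -eak = /iːk/
/iːk/ and /iːk/ are the same ending sound, so the words rhyme.

Yes


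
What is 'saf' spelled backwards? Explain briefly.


Reverse 'saf' character by character: 'fas'.

fas


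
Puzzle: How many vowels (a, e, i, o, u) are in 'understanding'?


Vowels in 'understanding': u, e, a, i = 4 vowels.

4


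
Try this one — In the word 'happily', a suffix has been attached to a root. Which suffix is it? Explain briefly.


The word 'happily' = 'happy' (root) + '-ly' (suffix). The suffix is '-ly'.

ly


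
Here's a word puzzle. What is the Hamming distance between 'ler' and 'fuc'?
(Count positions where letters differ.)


Alignment:
Position 1: 'l' vs 'f' = DIFFER
Position 2: 'e' vs 'u' = DIFFER
Position 3: 'r' vs 'c' = DIFFER
Total differences: 3

3


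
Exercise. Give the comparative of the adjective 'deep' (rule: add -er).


Apply comparative formation (add -er): 'deep' -> 'deeper'.

deeper


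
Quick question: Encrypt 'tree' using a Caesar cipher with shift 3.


Shift each letter by 3: t -> w, r -> u, e -> h, e -> h. Result: 'wuhh'.

wuhh


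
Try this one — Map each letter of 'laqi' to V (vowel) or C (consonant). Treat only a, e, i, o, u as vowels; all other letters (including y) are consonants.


Letter mapping: l = C, a = V, q = C, i = V.

CVCV


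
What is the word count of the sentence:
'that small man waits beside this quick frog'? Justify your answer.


Split into words: that | small | man | waits | beside | this | quick | frog = 8 words.

8


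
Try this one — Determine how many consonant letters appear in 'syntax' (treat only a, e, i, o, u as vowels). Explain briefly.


Consonants in 'syntax': s, y, n, t, x = 5 consonants.

5


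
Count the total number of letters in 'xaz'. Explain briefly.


Spell out 'xaz' and number each letter: x(1), a(2), z(3). Total: 3 letters.

3


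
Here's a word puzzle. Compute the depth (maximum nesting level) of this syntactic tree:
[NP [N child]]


Count bracket nesting levels:
'[' at pos 0: depth = 1
'[' at pos 4: depth = 2
Maximum depth reached: 2

2


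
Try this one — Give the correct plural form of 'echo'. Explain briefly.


Apply rule: Add -es (consonant + o). 'echo' becomes 'echoes'.

echoes


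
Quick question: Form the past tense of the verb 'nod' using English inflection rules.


Apply rule: Double final consonant and add -ed. 'nod' becomes 'nodded'.

nodded


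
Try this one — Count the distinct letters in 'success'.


Unique letters in 'success': {c, e, s, u} = 4 distinct letters.

4


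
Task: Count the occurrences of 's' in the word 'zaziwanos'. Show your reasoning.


Letter 's' in 'zaziwanos': found at position(s) 9 = 1 occurrence(s).

1


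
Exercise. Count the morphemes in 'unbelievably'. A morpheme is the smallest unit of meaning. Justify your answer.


Decomposition: un- (prefix) + believe (root) + -able (suffix) + -ly (suffix) = 4 morpheme(s)

4 morphemes


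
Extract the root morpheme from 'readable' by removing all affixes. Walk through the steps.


Remove suffix '-able' from 'readable' to get root 'read'.

read


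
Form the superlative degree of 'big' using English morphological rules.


Apply superlative formation (double final consonant, add -est): 'big' -> 'biggest'.

biggest


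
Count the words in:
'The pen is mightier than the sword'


Split into words: The | pen | is | mightier | than | the | sword = 7 words.

7


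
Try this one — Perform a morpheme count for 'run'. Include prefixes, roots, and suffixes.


Decomposition: run (free morpheme) = 1 morpheme(s)

1 morphemes


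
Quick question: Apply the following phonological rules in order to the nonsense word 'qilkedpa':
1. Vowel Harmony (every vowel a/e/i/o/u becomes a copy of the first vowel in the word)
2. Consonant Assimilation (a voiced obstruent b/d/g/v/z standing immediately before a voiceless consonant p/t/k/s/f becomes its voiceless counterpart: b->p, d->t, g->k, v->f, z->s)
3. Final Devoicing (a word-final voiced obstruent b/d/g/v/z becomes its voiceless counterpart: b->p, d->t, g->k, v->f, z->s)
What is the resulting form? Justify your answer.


Starting form: 'qilkedpa'
Rule 1: Vowel Harmony: all vowels become 'i' (matching first vowel). 'qilkedpa' -> 'qilkidpi'
Rule 2: Consonant Assimilation: voiced obstruent before voiceless consonant becomes voiceless ('dp' -> 'tp'). 'qilkidpi' -> 'qilkitpi'
Rule 3: Final Devoicing: the word ends in the vowel 'i', not a consonant. No change.
Final form: 'qilkitpi'

qilkitpi


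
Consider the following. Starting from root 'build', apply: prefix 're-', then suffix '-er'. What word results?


Step 1: Add prefix 're-' to 'build' = 'rebuild'
Step 2: Add suffix '-er' to 'rebuild' = 'rebuilder'

rebuilder


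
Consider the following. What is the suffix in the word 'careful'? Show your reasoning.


The word 'careful' = 'care' (root) + '-ful' (suffix). The suffix is '-ful'.

ful


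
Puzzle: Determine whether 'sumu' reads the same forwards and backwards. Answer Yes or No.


Forward: 'sumu'
Reversed: 'umus'
They differ.

No


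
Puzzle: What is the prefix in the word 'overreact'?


The word 'overreact' = 'over' (prefix) + 'react' (root). The prefix is 'over'.

over


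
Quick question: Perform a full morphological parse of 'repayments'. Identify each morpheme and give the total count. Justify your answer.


Step 1: Identify prefix: 're' (meaning: again)
Step 2: Identify root: 'pay'
Step 3: Identify suffix(es): 'ment, s'
Decomposition: re- (prefix: again) + pay (root) + -ment (suffix: action/result) + -s (plural)
Total morphemes: 4

4 morphemes (re- (prefix: again) + pay (root) + -ment (suffix: action/result) + -s (plural))


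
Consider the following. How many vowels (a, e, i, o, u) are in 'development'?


Vowels in 'development': e, e, o, e = 4 vowels.

4


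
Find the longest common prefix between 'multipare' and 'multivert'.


Compare from the start: 5 characters match: 'multi'. Mismatch at position 6: 'p' vs 'v'.

multi


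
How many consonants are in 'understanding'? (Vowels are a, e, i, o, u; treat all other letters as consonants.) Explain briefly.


Consonants in 'understanding': n, d, r, s, t, n, d, n, g = 9 consonants.

9


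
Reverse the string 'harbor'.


Reverse 'harbor' character by character: 'robrah'.

robrah


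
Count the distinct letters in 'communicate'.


Unique letters in 'communicate': {a, c, e, i, m, n, o, t, u} = 9 distinct letters.

9


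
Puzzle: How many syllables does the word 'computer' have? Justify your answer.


Break 'computer' into syllables: com-pu-ter -> com | pu | ter = 3 syllables

3 syllables


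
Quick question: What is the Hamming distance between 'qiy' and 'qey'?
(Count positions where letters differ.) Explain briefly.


Alignment:
Position 1: 'q' vs 'q' = match
Position 2: 'i' vs 'e' = DIFFER
Position 3: 'y' vs 'y' = match
Total differences: 1

1


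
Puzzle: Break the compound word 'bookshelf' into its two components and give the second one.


Split 'bookshelf' into 'book' + 'shelf'. The second part is 'shelf'.

shelf


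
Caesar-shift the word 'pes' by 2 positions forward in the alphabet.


Shift each letter by 2: p -> r, e -> g, s -> u. Result: 'rgu'.

rgu


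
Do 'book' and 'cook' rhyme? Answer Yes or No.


Rime (stressed vowel + following sounds) of 'book': -ook = /ʊk/
Rime of 'cook': -ook = /ʊk/
/ʊk/ and /ʊk/ are the same ending sound, so the words rhyme.

Yes


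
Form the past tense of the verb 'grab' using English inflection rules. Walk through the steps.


Apply rule: Double final consonant and add -ed. 'grab' becomes 'grabbed'.

grabbed


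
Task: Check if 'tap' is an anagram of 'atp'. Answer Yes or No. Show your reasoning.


Sorted letters of 'tap': 'apt'
Sorted letters of 'atp': 'apt'
They match.

Yes


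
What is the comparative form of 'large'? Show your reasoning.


Apply comparative formation (ends in e: add -r): 'large' -> 'larger'.

larger


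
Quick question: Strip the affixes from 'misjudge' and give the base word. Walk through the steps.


Remove prefix 'mis' from 'misjudge' to get root 'judge'.

judge


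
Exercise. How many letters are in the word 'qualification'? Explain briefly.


Spell out 'qualification' and number each letter: q(1), u(2), a(3), l(4), i(5), f(6), i(7), c(8), a(9), t(10), i(11), o(12), n(13). Total: 13 letters.

13
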